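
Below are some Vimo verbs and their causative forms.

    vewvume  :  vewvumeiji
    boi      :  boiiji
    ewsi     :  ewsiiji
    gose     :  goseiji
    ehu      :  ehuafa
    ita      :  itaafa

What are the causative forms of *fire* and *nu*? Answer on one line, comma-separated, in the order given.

The pattern is front/back vowel harmony: -iji when the last vowel of the stem is a front vowel (*vewvume*, *boi*, *ewsi*, *gose*); -afa when the last vowel of the stem is a back vowel (*ehu*, *ita*).
*fire* — last vowel /e/ (a front vowel) → -iji → *fireiji*.
Since the last vowel of *nu* is /u/ (a back vowel), it takes -afa, giving *nuafa*.

fireiji, nuafa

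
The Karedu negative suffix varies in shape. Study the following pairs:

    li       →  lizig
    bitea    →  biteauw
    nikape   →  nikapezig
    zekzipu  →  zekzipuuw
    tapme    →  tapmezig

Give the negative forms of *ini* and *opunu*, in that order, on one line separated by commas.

The alternation tracks the last vowel of the stem — -zig when the last vowel of the stem is a front vowel (*li*, *nikape*, *tapme*); -uw when the last vowel of the stem is a back vowel (*bitea*, *zekzipu*).
Since the last vowel of *ini* is /i/ (a front vowel), it takes -zig, giving *inizig*.
*opunu* — last vowel /u/ (a back vowel) → -uw → *opunuuw*.

inizig, opunuuw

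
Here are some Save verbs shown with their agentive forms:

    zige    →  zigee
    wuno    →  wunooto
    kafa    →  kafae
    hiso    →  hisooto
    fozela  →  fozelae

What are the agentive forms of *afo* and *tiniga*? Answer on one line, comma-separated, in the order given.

The suffix is conditioned by the last vowel: -oto when the last vowel of the stem is a rounded vowel (*wuno*, *hiso*); -e when the last vowel of the stem is an unrounded vowel (*zige*, *kafa*, *fozela*).
The last vowel of *afo* is /o/, which is a rounded vowel, so the suffix is -oto, giving *afooto*.
Since the last vowel of *tiniga* is /a/ (an unrounded vowel), it takes -e, giving *tinigae*.

afooto, tinigae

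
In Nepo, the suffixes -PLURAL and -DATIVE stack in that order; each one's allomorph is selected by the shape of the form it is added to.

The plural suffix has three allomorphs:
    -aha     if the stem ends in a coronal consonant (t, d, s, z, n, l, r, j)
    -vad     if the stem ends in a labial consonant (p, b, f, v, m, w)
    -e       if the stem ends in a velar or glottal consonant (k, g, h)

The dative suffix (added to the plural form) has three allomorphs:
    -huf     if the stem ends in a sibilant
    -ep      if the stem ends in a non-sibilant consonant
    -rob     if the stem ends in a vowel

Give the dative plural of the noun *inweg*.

Since the final consonant of *inweg* is /g/ (velar/glottal), it takes -e, giving *inwege*.
The plural form *inwege* — final sound /e/ (a vowel) → -rob → *inwegerob*.

inwegerob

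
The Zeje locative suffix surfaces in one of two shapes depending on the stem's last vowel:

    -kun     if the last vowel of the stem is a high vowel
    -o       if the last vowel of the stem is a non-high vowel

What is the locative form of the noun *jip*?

The last vowel of *jip* is /i/, which is a high vowel, so the suffix is -kun, giving *jipkun*.

jipkun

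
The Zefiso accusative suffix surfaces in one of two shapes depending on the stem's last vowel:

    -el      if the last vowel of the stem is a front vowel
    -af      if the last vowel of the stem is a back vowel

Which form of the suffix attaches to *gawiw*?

-el

The last vowel of *gawiw* is /i/, which is a front vowel, so the suffix is -el.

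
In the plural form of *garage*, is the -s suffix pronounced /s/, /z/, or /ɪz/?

The stem *garage* ends in a sibilant (/s, z, ʃ, ʒ, tʃ, dʒ/).
The plural suffix surfaces as /ɪz/ after sibilants, /s/ after other voiceless consonants, and /z/ after other voiced sounds.
So the plural -s on *garage* is pronounced /ɪz/.

/ɪz/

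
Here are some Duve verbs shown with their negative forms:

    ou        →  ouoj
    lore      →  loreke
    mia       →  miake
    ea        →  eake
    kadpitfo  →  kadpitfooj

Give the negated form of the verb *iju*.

The suffix is conditioned by the last vowel: -oj when the last vowel of the stem is a rounded vowel (*ou*, *kadpitfo*); -ke when the last vowel of the stem is an unrounded vowel (*lore*, *mia*, *ea*).
The last vowel of *iju* is /u/, which is a rounded vowel, so the suffix is -oj, giving *ijuoj*.

ijuoj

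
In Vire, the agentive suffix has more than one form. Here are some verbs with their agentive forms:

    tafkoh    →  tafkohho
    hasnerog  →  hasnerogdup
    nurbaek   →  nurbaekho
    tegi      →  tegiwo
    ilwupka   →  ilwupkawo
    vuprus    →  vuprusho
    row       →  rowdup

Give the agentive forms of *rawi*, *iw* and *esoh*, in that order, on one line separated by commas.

rawiwo, iwdup, esohho

Looking at the final sound of each stem: -ho when the stem ends in a voiceless consonant (*tafkoh*, *nurbaek*, *vuprus*); -dup when the stem ends in a voiced consonant (*hasnerog*, *row*); -wo when the stem ends in a vowel (*tegi*, *ilwupka*).
*rawi* — final sound /i/ (a vowel) → -wo → *rawiwo*.
The final sound of *iw* is /w/, which is a voiced consonant, so the suffix is -dup, giving *iwdup*.
The final sound of *esoh* is /h/, which is a voiceless consonant, so the suffix is -ho, giving *esohho*.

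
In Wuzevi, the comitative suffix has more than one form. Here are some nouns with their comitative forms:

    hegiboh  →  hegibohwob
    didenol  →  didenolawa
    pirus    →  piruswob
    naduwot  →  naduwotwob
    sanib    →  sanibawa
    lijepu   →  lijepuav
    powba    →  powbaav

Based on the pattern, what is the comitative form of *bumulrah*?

bumulrahwob

The pattern is voicing of the final sound: -wob when the stem ends in a voiceless consonant (*hegiboh*, *pirus*, *naduwot*); -awa when the stem ends in a voiced consonant (*didenol*, *sanib*); -av when the stem ends in a vowel (*lijepu*, *powba*).
*bumulrah* — final sound /h/ (a voiceless consonant) → -wob → *bumulrahwob*.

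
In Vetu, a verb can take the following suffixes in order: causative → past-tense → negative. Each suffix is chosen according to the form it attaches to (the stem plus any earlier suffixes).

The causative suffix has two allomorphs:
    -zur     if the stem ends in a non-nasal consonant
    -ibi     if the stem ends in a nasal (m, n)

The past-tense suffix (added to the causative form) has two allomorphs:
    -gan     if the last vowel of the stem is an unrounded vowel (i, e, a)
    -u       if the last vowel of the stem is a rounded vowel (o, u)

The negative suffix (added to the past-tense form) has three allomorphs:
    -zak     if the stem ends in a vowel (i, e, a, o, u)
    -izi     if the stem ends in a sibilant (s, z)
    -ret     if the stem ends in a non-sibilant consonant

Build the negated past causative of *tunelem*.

tunelemibiganret

*tunelem* — final consonant /m/ (a nasal) → -ibi → *tunelemibi*.
The causative form *tunelemibi* — last vowel /i/ (an unrounded vowel) → -gan → *tunelemibigan*.
The final sound of the past-tense form *tunelemibigan* is /n/, which is a non-sibilant consonant, so the negative suffix is -ret, giving *tunelemibiganret*.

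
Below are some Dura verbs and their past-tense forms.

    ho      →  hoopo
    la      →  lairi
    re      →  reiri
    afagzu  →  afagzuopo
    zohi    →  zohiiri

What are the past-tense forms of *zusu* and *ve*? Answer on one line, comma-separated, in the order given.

The alternation tracks the last vowel of the stem — -opo when the last vowel of the stem is a rounded vowel (*ho*, *afagzu*); -iri when the last vowel of the stem is an unrounded vowel (*la*, *re*, *zohi*).
The last vowel of *zusu* is /u/, which is a rounded vowel, so the suffix is -opo, giving *zusuopo*.
*ve* — last vowel /e/ (an unrounded vowel) → -iri → *veiri*.

zusuopo, veiri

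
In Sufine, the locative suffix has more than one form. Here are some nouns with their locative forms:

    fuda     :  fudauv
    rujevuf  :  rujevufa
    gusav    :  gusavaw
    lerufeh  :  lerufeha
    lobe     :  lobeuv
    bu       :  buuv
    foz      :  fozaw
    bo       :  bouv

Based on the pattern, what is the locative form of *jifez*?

The alternation tracks the final sound of the stem — -a when the stem ends in a voiceless consonant (*rujevuf*, *lerufeh*); -aw when the stem ends in a voiced consonant (*gusav*, *foz*); -uv when the stem ends in a vowel (*fuda*, *lobe*, *bu*, *bo*).
The final sound of *jifez* is /z/, which is a voiced consonant, so the suffix is -aw, giving *jifezaw*.

jifezaw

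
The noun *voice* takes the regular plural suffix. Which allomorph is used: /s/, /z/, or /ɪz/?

The stem *voice* ends in a sibilant (/s, z, ʃ, ʒ, tʃ, dʒ/).
The plural suffix surfaces as /ɪz/ after sibilants, /s/ after other voiceless consonants, and /z/ after other voiced sounds.
So the plural -s on *voice* is pronounced /ɪz/.

/ɪz/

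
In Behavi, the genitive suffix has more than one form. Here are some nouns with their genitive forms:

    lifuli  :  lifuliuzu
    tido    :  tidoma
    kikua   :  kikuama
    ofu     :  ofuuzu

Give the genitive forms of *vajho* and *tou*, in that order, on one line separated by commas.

Looking at the last vowel of each stem: -uzu when the last vowel of the stem is a high vowel (*lifuli*, *ofu*); -ma when the last vowel of the stem is a non-high vowel (*tido*, *kikua*).
*vajho*: last vowel = /o/, a non-high vowel → -ma → *vajhoma*.
The last vowel of *tou* is /u/, which is a high vowel, so the suffix is -uzu, giving *touuzu*.

vajhoma, touuzu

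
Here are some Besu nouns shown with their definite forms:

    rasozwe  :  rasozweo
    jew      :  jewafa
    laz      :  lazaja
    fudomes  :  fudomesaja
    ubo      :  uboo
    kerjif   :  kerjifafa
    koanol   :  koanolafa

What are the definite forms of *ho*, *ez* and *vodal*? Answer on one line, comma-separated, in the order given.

hoo, ezaja, vodalafa

The alternation tracks the final sound of the stem — -aja when the stem ends in a sibilant (*laz*, *fudomes*); -afa when the stem ends in a non-sibilant consonant (*jew*, *kerjif*, *koanol*); -o when the stem ends in a vowel (*rasozwe*, *ubo*).
*ho* — final sound /o/ (a vowel) → -o → *hoo*.
The final sound of *ez* is /z/, which is a sibilant, so the suffix is -aja, giving *ezaja*.
*vodal* — final sound /l/ (a non-sibilant consonant) → -afa → *vodalafa*.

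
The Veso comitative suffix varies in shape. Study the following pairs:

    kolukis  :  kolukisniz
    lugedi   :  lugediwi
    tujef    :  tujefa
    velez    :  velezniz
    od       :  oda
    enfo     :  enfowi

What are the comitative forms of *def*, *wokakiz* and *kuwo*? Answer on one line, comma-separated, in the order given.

The suffix is conditioned by the final sound: -niz when the stem ends in a sibilant (*kolukis*, *velez*); -a when the stem ends in a non-sibilant consonant (*tujef*, *od*); -wi when the stem ends in a vowel (*lugedi*, *enfo*).
*def* — final sound /f/ (a non-sibilant consonant) → -a → *defa*.
Since the final sound of *wokakiz* is /z/ (a sibilant), it takes -niz, giving *wokakizniz*.
The final sound of *kuwo* is /o/, which is a vowel, so the suffix is -wi, giving *kuwowi*.

defa, wokakizniz, kuwowi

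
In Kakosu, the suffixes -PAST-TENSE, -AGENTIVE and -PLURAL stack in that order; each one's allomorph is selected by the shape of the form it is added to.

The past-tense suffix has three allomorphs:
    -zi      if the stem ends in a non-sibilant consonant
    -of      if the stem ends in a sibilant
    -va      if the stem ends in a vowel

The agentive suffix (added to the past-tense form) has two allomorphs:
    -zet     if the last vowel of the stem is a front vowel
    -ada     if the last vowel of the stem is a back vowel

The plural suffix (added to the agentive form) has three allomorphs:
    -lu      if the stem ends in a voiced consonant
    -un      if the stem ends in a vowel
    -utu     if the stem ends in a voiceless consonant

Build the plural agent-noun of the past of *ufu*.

*ufu*: final sound = /u/, a vowel → -va → *ufuva*.
Since the last vowel of the past-tense form *ufuva* is /a/ (a back vowel), it takes -ada, giving *ufuvaada*.
The agentive form *ufuvaada*: final sound = /a/, a vowel → -un → *ufuvaadaun*.

ufuvaadaun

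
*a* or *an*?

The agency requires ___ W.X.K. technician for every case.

a

The indefinite article is chosen by the initial *sound* of the following word, not its spelling.
The initialism *W.X.K.* is read letter by letter; the first letter, W, is pronounced /ˈdʌbəl.juː/, which begins with a consonant sound.
So the article is *a*: The agency requires a W.X.K. technician for every case.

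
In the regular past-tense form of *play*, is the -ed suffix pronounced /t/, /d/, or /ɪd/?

The stem *play* ends in a voiced sound other than /d/.
The -ed suffix is realized as /ɪd/ after /t, d/; as /t/ after other voiceless consonants; and as /d/ after other voiced sounds.
So -ed on *play* is pronounced /d/.

/d/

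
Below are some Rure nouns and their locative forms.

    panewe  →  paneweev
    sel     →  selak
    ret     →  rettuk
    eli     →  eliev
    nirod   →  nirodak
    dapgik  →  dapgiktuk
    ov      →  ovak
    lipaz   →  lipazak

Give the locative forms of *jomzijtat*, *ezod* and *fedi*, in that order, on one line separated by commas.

The pattern is voicing of the final sound: -tuk when the stem ends in a voiceless consonant (*ret*, *dapgik*); -ak when the stem ends in a voiced consonant (*sel*, *nirod*, *ov*, *lipaz*); -ev when the stem ends in a vowel (*panewe*, *eli*).
The final sound of *jomzijtat* is /t/, which is a voiceless consonant, so the suffix is -tuk, giving *jomzijtattuk*.
*ezod* — final sound /d/ (a voiced consonant) → -ak → *ezodak*.
*fedi* — final sound /i/ (a vowel) → -ev → *fediev*.

jomzijtattuk, ezodak, fediev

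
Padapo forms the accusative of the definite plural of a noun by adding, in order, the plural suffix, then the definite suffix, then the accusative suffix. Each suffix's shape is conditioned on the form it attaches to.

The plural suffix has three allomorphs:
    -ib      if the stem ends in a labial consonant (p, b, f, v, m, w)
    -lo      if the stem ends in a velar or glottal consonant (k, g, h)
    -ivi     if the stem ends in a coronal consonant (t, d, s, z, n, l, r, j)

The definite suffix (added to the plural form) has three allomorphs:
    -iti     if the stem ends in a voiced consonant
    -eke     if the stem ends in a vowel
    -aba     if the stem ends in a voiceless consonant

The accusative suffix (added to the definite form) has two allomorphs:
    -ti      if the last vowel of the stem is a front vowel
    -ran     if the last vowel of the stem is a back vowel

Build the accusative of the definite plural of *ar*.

*ar* — final consonant /r/ (coronal) → -ivi → *arivi*.
The plural form *arivi* — final sound /i/ (a vowel) → -eke → *arivieke*.
The definite form *arivieke*: last vowel = /e/, a front vowel → -ti → *arivieketi*.

arivieketi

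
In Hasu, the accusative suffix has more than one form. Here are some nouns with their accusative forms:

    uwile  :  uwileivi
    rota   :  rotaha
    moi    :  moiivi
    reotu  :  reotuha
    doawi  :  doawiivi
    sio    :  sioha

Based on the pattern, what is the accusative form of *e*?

Looking at the last vowel of each stem: -ivi when the last vowel of the stem is a front vowel (*uwile*, *moi*, *doawi*); -ha when the last vowel of the stem is a back vowel (*rota*, *reotu*, *sio*).
The last vowel of *e* is /e/, which is a front vowel, so the suffix is -ivi, giving *eivi*.

eivi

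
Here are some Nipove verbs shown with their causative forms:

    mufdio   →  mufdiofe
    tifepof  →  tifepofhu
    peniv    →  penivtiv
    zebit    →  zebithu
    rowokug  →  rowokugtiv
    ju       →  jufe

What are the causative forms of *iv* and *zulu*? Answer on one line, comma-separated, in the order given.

The suffix is conditioned by the final sound: -hu when the stem ends in a voiceless consonant (*tifepof*, *zebit*); -tiv when the stem ends in a voiced consonant (*peniv*, *rowokug*); -fe when the stem ends in a vowel (*mufdio*, *ju*).
Since the final sound of *iv* is /v/ (a voiced consonant), it takes -tiv, giving *ivtiv*.
*zulu* — final sound /u/ (a vowel) → -fe → *zulufe*.

ivtiv, zulufe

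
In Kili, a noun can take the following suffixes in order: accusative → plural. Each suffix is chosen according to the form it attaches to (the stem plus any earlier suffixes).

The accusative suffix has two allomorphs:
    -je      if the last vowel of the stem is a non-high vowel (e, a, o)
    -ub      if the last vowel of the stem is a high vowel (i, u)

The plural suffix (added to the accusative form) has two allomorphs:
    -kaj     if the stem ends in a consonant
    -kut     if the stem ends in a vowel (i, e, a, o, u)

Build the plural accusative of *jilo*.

*jilo*: last vowel = /o/, a non-high vowel → -je → *jiloje*.
The accusative form *jiloje* — final sound /e/ (a vowel) → -kut → *jilojekut*.

jilojekut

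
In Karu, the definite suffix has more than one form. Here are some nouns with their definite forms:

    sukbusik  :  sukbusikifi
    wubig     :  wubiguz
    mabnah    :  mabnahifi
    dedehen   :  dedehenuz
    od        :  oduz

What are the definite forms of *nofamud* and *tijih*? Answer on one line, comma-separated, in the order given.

The suffix is conditioned by the final consonant: -ifi when the stem ends in a voiceless consonant (*sukbusik*, *mabnah*); -uz when the stem ends in a voiced consonant (*wubig*, *dedehen*, *od*).
*nofamud*: final consonant = /d/, voiced → -uz → *nofamuduz*.
The final consonant of *tijih* is /h/, which is voiceless, so the suffix is -ifi, giving *tijihifi*.

nofamuduz, tijihifi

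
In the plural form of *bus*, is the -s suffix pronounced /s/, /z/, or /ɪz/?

/ɪz/

The stem *bus* ends in a sibilant (/s, z, ʃ, ʒ, tʃ, dʒ/).
The plural suffix surfaces as /ɪz/ after sibilants, /s/ after other voiceless consonants, and /z/ after other voiced sounds.
So the plural -s on *bus* is pronounced /ɪz/.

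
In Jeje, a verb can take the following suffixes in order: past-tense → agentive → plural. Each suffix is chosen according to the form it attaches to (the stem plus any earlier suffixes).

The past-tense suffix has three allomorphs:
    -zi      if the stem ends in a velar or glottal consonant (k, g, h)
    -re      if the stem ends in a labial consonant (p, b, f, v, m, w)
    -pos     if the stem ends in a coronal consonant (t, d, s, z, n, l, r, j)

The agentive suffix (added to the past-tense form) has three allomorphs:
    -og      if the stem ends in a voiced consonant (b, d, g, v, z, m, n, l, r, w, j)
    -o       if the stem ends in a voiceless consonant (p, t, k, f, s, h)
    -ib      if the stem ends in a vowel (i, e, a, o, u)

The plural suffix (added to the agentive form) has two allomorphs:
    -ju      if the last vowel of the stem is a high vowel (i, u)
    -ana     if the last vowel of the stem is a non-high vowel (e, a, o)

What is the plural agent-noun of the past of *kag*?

kagziibju

The final consonant of *kag* is /g/, which is velar/glottal, so the past-tense suffix is -zi, giving *kagzi*.
Since the final sound of the past-tense form *kagzi* is /i/ (a vowel), it takes -ib, giving *kagziib*.
The agentive form *kagziib*: last vowel = /i/, a high vowel → -ju → *kagziibju*.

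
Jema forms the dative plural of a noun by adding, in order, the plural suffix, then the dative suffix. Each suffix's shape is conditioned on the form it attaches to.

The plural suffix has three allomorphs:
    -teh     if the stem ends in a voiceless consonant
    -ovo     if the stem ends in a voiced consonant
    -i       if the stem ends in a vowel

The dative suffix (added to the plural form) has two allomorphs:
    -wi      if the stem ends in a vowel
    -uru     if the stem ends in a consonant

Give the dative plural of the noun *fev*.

Since the final sound of *fev* is /v/ (a voiced consonant), it takes -ovo, giving *fevovo*.
The final sound of the plural form *fevovo* is /o/, which is a vowel, so the dative suffix is -wi, giving *fevovowi*.

fevovowi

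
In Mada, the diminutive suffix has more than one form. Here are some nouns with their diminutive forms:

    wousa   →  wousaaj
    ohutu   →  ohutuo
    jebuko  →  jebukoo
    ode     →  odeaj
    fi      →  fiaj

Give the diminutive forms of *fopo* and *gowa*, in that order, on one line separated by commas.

Looking at the last vowel of each stem: -o when the last vowel of the stem is a rounded vowel (*ohutu*, *jebuko*); -aj when the last vowel of the stem is an unrounded vowel (*wousa*, *ode*, *fi*).
*fopo* — last vowel /o/ (a rounded vowel) → -o → *fopoo*.
The last vowel of *gowa* is /a/, which is an unrounded vowel, so the suffix is -aj, giving *gowaaj*.

fopoo, gowaaj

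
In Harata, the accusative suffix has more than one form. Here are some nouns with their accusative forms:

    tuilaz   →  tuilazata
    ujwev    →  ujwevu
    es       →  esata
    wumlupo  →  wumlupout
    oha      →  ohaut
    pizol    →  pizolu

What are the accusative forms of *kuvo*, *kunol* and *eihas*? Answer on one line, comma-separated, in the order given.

The suffix is conditioned by the final sound: -ata when the stem ends in a sibilant (*tuilaz*, *es*); -u when the stem ends in a non-sibilant consonant (*ujwev*, *pizol*); -ut when the stem ends in a vowel (*wumlupo*, *oha*).
*kuvo*: final sound = /o/, a vowel → -ut → *kuvout*.
Since the final sound of *kunol* is /l/ (a non-sibilant consonant), it takes -u, giving *kunolu*.
*eihas* — final sound /s/ (a sibilant) → -ata → *eihasata*.

kuvout, kunolu, eihasata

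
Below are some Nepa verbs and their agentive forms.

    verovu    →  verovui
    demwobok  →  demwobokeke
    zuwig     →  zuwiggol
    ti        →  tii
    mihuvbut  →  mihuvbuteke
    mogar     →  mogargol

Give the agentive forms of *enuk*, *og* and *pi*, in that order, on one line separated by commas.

enukeke, oggol, pii

The pattern is voicing of the final sound: -eke when the stem ends in a voiceless consonant (*demwobok*, *mihuvbut*); -gol when the stem ends in a voiced consonant (*zuwig*, *mogar*); -i when the stem ends in a vowel (*verovu*, *ti*).
The final sound of *enuk* is /k/, which is a voiceless consonant, so the suffix is -eke, giving *enukeke*.
The final sound of *og* is /g/, which is a voiced consonant, so the suffix is -gol, giving *oggol*.
*pi*: final sound = /i/, a vowel → -i → *pii*.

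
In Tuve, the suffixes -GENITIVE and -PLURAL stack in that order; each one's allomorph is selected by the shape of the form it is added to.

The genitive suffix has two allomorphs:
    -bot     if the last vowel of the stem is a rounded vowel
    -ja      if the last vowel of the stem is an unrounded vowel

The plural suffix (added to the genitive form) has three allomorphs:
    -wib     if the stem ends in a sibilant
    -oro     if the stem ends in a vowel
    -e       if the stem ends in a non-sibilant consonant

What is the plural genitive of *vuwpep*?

The last vowel of *vuwpep* is /e/, which is an unrounded vowel, so the genitive suffix is -ja, giving *vuwpepja*.
The genitive form *vuwpepja* — final sound /a/ (a vowel) → -oro → *vuwpepjaoro*.

vuwpepjaoro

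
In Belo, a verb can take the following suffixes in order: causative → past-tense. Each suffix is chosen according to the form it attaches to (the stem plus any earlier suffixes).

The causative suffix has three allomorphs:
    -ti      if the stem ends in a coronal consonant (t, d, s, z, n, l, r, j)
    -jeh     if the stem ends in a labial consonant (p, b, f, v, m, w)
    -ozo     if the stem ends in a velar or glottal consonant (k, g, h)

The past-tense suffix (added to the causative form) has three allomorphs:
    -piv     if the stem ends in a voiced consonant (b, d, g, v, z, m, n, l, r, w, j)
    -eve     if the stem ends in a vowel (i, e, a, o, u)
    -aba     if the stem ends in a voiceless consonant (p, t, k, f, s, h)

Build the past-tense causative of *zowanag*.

*zowanag*: final consonant = /g/, velar/glottal → -ozo → *zowanagozo*.
The causative form *zowanagozo*: final sound = /o/, a vowel → -eve → *zowanagozoeve*.

zowanagozoeve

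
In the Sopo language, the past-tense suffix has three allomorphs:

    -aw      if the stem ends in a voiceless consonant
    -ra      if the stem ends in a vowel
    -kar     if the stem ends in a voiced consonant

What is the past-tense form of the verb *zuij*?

zuijkar

The final sound of *zuij* is /j/, which is a voiced consonant, so the suffix is -kar, giving *zuijkar*.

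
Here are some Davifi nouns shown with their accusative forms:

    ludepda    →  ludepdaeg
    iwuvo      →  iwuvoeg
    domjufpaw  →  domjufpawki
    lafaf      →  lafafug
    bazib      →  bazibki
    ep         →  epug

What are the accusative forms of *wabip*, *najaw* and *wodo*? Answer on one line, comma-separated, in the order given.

The alternation tracks the final sound of the stem — -ug when the stem ends in a voiceless consonant (*lafaf*, *ep*); -ki when the stem ends in a voiced consonant (*domjufpaw*, *bazib*); -eg when the stem ends in a vowel (*ludepda*, *iwuvo*).
*wabip* — final sound /p/ (a voiceless consonant) → -ug → *wabipug*.
*najaw*: final sound = /w/, a voiced consonant → -ki → *najawki*.
Since the final sound of *wodo* is /o/ (a vowel), it takes -eg, giving *wodoeg*.

wabipug, najawki, wodoeg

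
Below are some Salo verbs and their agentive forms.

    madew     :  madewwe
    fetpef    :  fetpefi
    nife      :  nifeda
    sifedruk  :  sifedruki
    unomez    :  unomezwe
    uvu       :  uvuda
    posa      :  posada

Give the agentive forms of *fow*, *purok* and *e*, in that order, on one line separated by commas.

fowwe, puroki, eda

The pattern is voicing of the final sound: -i when the stem ends in a voiceless consonant (*fetpef*, *sifedruk*); -we when the stem ends in a voiced consonant (*madew*, *unomez*); -da when the stem ends in a vowel (*nife*, *uvu*, *posa*).
*fow*: final sound = /w/, a voiced consonant → -we → *fowwe*.
*purok* — final sound /k/ (a voiceless consonant) → -i → *puroki*.
Since the final sound of *e* is /e/ (a vowel), it takes -da, giving *eda*.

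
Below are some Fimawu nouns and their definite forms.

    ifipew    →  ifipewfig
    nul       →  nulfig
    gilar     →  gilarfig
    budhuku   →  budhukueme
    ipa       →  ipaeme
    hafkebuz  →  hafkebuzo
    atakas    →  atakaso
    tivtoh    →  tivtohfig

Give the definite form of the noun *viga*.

The suffix is conditioned by the final sound: -o when the stem ends in a sibilant (*hafkebuz*, *atakas*); -fig when the stem ends in a non-sibilant consonant (*ifipew*, *nul*, *gilar*, *tivtoh*); -eme when the stem ends in a vowel (*budhuku*, *ipa*).
*viga*: final sound = /a/, a vowel → -eme → *vigaeme*.

vigaeme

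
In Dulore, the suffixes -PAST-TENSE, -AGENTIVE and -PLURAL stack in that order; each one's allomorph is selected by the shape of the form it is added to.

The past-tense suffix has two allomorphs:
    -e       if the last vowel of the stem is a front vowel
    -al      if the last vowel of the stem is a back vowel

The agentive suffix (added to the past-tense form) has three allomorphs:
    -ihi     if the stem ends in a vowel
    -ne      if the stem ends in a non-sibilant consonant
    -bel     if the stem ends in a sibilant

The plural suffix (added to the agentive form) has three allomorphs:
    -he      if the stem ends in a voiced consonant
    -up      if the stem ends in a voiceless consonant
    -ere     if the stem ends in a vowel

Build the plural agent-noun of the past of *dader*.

dadereihiere

The last vowel of *dader* is /e/, which is a front vowel, so the past-tense suffix is -e, giving *dadere*.
The final sound of the past-tense form *dadere* is /e/, which is a vowel, so the agentive suffix is -ihi, giving *dadereihi*.
Since the final sound of the agentive form *dadereihi* is /i/ (a vowel), it takes -ere, giving *dadereihiere*.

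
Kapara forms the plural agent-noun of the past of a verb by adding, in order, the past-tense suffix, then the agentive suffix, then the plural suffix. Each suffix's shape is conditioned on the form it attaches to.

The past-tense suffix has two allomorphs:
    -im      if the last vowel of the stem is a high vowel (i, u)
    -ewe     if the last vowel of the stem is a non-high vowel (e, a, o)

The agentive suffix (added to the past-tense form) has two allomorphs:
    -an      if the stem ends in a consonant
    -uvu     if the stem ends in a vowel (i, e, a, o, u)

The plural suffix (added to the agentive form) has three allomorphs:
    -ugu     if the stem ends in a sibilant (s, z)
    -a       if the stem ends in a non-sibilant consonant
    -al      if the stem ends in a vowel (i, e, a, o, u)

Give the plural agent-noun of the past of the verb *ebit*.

*ebit*: last vowel = /i/, a high vowel → -im → *ebitim*.
Since the final sound of the past-tense form *ebitim* is /m/ (a consonant), it takes -an, giving *ebitiman*.
The agentive form *ebitiman* — final sound /n/ (a non-sibilant consonant) → -a → *ebitimana*.

ebitimana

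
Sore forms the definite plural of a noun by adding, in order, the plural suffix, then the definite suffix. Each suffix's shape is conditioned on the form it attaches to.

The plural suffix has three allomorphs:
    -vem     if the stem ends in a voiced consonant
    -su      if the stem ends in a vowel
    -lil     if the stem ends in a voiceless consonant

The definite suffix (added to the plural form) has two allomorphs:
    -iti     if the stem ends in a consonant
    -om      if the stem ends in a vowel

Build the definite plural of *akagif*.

akagifliliti

Since the final sound of *akagif* is /f/ (a voiceless consonant), it takes -lil, giving *akagiflil*.
The plural form *akagiflil* — final sound /l/ (a consonant) → -iti → *akagifliliti*.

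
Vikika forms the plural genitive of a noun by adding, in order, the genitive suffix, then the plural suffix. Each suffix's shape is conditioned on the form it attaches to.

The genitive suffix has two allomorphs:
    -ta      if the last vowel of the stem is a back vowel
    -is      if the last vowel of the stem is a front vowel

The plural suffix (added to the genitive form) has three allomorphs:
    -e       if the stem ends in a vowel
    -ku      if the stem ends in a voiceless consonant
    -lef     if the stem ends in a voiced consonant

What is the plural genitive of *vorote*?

Since the last vowel of *vorote* is /e/ (a front vowel), it takes -is, giving *voroteis*.
The genitive form *voroteis*: final sound = /s/, a voiceless consonant → -ku → *voroteisku*.

voroteisku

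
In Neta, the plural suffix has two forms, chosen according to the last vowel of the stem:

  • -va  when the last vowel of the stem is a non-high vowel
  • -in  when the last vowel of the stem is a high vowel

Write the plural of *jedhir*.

jedhirin

*jedhir* — last vowel /i/ (a high vowel) → -in → *jedhirin*.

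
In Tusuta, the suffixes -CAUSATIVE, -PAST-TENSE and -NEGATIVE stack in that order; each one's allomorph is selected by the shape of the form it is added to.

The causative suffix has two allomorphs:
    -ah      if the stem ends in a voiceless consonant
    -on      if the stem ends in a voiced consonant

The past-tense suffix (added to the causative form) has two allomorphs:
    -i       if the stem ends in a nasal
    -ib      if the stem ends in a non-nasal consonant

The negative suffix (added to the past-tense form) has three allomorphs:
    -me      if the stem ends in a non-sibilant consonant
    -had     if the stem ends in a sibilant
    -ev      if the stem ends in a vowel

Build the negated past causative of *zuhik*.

zuhikahibme

The final consonant of *zuhik* is /k/, which is voiceless, so the causative suffix is -ah, giving *zuhikah*.
The final consonant of the causative form *zuhikah* is /h/, which is non-nasal, so the past-tense suffix is -ib, giving *zuhikahib*.
The past-tense form *zuhikahib* — final sound /b/ (a non-sibilant consonant) → -me → *zuhikahibme*.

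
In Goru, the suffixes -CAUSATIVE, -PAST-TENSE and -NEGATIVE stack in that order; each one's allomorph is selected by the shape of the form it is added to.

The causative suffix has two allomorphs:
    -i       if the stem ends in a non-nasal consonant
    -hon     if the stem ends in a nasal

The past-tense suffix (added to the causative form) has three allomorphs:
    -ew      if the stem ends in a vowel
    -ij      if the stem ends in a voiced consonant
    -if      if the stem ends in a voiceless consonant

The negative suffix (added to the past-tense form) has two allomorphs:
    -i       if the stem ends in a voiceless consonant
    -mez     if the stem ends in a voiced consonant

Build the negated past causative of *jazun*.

jazunhonijmez

Since the final consonant of *jazun* is /n/ (a nasal), it takes -hon, giving *jazunhon*.
The causative form *jazunhon* — final sound /n/ (a voiced consonant) → -ij → *jazunhonij*.
The past-tense form *jazunhonij* — final consonant /j/ (voiced) → -mez → *jazunhonijmez*.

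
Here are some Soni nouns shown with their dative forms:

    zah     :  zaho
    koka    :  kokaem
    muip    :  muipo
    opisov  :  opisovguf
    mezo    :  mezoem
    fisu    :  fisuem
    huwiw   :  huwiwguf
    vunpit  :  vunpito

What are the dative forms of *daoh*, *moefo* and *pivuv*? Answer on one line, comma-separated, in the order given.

The alternation tracks the final sound of the stem — -o when the stem ends in a voiceless consonant (*zah*, *muip*, *vunpit*); -guf when the stem ends in a voiced consonant (*opisov*, *huwiw*); -em when the stem ends in a vowel (*koka*, *mezo*, *fisu*).
*daoh*: final sound = /h/, a voiceless consonant → -o → *daoho*.
The final sound of *moefo* is /o/, which is a vowel, so the suffix is -em, giving *moefoem*.
Since the final sound of *pivuv* is /v/ (a voiced consonant), it takes -guf, giving *pivuvguf*.

daoho, moefoem, pivuvguf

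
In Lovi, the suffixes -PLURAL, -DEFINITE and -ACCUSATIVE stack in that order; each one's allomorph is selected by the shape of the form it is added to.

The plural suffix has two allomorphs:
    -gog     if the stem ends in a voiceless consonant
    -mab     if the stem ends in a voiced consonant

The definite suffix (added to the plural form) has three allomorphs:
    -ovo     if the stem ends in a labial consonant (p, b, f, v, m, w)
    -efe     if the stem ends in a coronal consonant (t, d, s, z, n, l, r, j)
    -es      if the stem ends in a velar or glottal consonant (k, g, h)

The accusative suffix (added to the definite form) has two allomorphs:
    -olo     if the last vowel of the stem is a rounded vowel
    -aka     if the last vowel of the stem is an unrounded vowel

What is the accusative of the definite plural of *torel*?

torelmabovoolo

The final consonant of *torel* is /l/, which is voiced, so the plural suffix is -mab, giving *torelmab*.
The final consonant of the plural form *torelmab* is /b/, which is labial, so the definite suffix is -ovo, giving *torelmabovo*.
The definite form *torelmabovo*: last vowel = /o/, a rounded vowel → -olo → *torelmabovoolo*.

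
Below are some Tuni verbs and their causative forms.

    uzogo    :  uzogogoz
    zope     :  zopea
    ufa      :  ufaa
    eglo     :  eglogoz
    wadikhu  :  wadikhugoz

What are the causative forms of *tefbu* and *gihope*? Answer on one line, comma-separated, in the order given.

The suffix is conditioned by the last vowel: -goz when the last vowel of the stem is a rounded vowel (*uzogo*, *eglo*, *wadikhu*); -a when the last vowel of the stem is an unrounded vowel (*zope*, *ufa*).
*tefbu* — last vowel /u/ (a rounded vowel) → -goz → *tefbugoz*.
*gihope*: last vowel = /e/, an unrounded vowel → -a → *gihopea*.

tefbugoz, gihopea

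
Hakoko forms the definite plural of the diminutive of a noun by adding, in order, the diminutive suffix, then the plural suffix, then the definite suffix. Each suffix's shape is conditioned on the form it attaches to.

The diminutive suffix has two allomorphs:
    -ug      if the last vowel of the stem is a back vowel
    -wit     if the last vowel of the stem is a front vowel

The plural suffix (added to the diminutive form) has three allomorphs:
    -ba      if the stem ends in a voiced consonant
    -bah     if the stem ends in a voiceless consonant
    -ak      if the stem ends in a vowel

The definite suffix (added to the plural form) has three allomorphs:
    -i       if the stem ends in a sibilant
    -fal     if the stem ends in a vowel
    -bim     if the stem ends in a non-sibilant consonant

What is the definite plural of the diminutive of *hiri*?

hiriwitbahbim

Since the last vowel of *hiri* is /i/ (a front vowel), it takes -wit, giving *hiriwit*.
The final sound of the diminutive form *hiriwit* is /t/, which is a voiceless consonant, so the plural suffix is -bah, giving *hiriwitbah*.
The final sound of the plural form *hiriwitbah* is /h/, which is a non-sibilant consonant, so the definite suffix is -bim, giving *hiriwitbahbim*.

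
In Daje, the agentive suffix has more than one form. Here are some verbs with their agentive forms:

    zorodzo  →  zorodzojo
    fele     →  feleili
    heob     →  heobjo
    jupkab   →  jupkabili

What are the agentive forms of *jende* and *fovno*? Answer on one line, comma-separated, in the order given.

The suffix is conditioned by the last vowel: -jo when the last vowel of the stem is a rounded vowel (*zorodzo*, *heob*); -ili when the last vowel of the stem is an unrounded vowel (*fele*, *jupkab*).
Since the last vowel of *jende* is /e/ (an unrounded vowel), it takes -ili, giving *jendeili*.
The last vowel of *fovno* is /o/, which is a rounded vowel, so the suffix is -jo, giving *fovnojo*.

jendeili, fovnojo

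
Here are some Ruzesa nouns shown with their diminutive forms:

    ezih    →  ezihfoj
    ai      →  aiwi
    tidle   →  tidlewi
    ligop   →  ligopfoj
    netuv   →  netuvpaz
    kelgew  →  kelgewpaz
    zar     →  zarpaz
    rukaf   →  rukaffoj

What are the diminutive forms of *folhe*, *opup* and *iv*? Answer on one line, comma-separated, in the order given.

Looking at the final sound of each stem: -foj when the stem ends in a voiceless consonant (*ezih*, *ligop*, *rukaf*); -paz when the stem ends in a voiced consonant (*netuv*, *kelgew*, *zar*); -wi when the stem ends in a vowel (*ai*, *tidle*).
*folhe* — final sound /e/ (a vowel) → -wi → *folhewi*.
The final sound of *opup* is /p/, which is a voiceless consonant, so the suffix is -foj, giving *opupfoj*.
Since the final sound of *iv* is /v/ (a voiced consonant), it takes -paz, giving *ivpaz*.

folhewi, opupfoj, ivpaz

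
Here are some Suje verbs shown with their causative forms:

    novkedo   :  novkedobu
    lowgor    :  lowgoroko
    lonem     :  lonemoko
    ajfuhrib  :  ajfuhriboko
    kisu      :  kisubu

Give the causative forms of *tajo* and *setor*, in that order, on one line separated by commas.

tajobu, setoroko

The pattern is consonant vs. vowel: -oko when the stem ends in a consonant (*lowgor*, *lonem*, *ajfuhrib*); -bu when the stem ends in a vowel (*novkedo*, *kisu*).
*tajo*: final sound = /o/, a vowel → -bu → *tajobu*.
*setor*: final sound = /r/, a consonant → -oko → *setoroko*.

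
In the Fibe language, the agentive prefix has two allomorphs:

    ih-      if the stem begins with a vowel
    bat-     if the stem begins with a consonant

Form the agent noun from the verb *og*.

ihog

*og* — first sound /o/ (a vowel) → ih- → *ihog*.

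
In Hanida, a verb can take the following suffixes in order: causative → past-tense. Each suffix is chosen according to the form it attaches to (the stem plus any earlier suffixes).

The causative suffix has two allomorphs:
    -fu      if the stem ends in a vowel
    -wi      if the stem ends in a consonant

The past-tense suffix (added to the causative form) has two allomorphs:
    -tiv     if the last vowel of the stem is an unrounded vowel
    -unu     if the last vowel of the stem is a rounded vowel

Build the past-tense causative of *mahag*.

mahagwitiv

*mahag* — final sound /g/ (a consonant) → -wi → *mahagwi*.
The causative form *mahagwi*: last vowel = /i/, an unrounded vowel → -tiv → *mahagwitiv*.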